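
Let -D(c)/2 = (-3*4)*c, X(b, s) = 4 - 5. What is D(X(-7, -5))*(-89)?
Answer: 2136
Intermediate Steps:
X(b, s) = -1
D(c) = 24*c (D(c) = -2*(-3*4)*c = -(-24)*c = 24*c)
D(X(-7, -5))*(-89) = (24*(-1))*(-89) = -24*(-89) = 2136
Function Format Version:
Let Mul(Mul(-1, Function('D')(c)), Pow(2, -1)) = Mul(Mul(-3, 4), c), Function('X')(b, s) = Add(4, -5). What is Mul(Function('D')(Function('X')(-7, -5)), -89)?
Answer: 2136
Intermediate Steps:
Function('X')(b, s) = -1
Function('D')(c) = Mul(24, c) (Function('D')(c) = Mul(-2, Mul(Mul(-3, 4), c)) = Mul(-2, Mul(-12, c)) = Mul(24, c))
Mul(Function('D')(Function('X')(-7, -5)), -89) = Mul(Mul(24, -1), -89) = Mul(-24, -89) = 2136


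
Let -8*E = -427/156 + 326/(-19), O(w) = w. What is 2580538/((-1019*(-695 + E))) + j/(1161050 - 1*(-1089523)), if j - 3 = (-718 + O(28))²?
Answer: 48559497840851545/12552846639451859 ≈ 3.8684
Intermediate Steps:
E = 58969/23712 (E = -(-427/156 + 326/(-19))/8 = -(-427*1/156 + 326*(-1/19))/8 = -(-427/156 - 326/19)/8 = -⅛*(-58969/2964) = 58969/23712 ≈ 2.4869)
j = 476103 (j = 3 + (-718 + 28)² = 3 + (-690)² = 3 + 476100 = 476103)
2580538/((-1019*(-695 + E))) + j/(1161050 - 1*(-1089523)) = 2580538/((-1019*(-695 + 58969/23712))) + 476103/(1161050 - 1*(-1089523)) = 2580538/((-1019*(-16420871/23712))) + 476103/(1161050 + 1089523) = 2580538/(16732867549/23712) + 476103/2250573 = 2580538*(23712/16732867549) + 476103*(1/2250573) = 61189717056/16732867549 + 158701/750191 = 48559497840851545/12552846639451859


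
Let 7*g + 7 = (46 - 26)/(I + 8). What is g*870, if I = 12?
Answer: -5220/7 ≈ -745.71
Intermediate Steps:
g = -6/7 (g = -1 + ((46 - 26)/(12 + 8))/7 = -1 + (20/20)/7 = -1 + (20*(1/20))/7 = -1 + (⅐)*1 = -1 + ⅐ = -6/7 ≈ -0.85714)
g*870 = -6/7*870 = -5220/7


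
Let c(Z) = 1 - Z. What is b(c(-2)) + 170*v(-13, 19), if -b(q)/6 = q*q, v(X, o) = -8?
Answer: -1414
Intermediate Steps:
b(q) = -6*q² (b(q) = -6*q*q = -6*q²)
b(c(-2)) + 170*v(-13, 19) = -6*(1 - 1*(-2))² + 170*(-8) = -6*(1 + 2)² - 1360 = -6*3² - 1360 = -6*9 - 1360 = -54 - 1360 = -1414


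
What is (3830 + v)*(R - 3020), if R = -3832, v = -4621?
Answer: 5419932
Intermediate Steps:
(3830 + v)*(R - 3020) = (3830 - 4621)*(-3832 - 3020) = -791*(-6852) = 5419932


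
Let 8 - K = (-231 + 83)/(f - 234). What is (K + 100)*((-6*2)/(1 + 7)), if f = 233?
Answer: 60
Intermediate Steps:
K = -140 (K = 8 - (-231 + 83)/(233 - 234) = 8 - (-148)/(-1) = 8 - (-148)*(-1) = 8 - 1*148 = 8 - 148 = -140)
(K + 100)*((-6*2)/(1 + 7)) = (-140 + 100)*((-6*2)/(1 + 7)) = -(-480)/8 = -40*(-3/2) = 60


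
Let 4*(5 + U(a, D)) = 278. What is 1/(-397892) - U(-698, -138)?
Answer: -25664035/397892 ≈ -64.500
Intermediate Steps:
U(a, D) = 129/2 (U(a, D) = -5 + (¼)*278 = -5 + 139/2 = 129/2)
1/(-397892) - U(-698, -138) = 1/(-397892) - 1*129/2 = -1/397892 - 129/2 = -25664035/397892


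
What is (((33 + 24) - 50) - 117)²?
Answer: 12100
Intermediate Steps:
(((33 + 24) - 50) - 117)² = ((57 - 50) - 117)² = (7 - 117)² = (-110)² = 12100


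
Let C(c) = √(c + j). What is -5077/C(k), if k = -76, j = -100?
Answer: 5077*I*√11/44 ≈ 382.69*I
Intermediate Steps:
C(c) = √(-100 + c) (C(c) = √(c - 100) = √(-100 + c))
-5077/C(k) = -5077/√(-100 - 76) = -5077*(-I*√11/44) = -(-5077)*I*√11/44 = 5077*I*√11/44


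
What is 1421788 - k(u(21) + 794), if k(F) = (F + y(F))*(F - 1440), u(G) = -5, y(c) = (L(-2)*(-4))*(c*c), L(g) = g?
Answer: 3244024795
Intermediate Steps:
y(c) = 8*c**2 (y(c) = (-2*(-4))*(c*c) = 8*c**2)
k(F) = (-1440 + F)*(F + 8*F**2) (k(F) = (F + 8*F**2)*(F - 1440) = (F + 8*F**2)*(-1440 + F) = (-1440 + F)*(F + 8*F**2))
1421788 - k(u(21) + 794) = 1421788 - (-5 + 794)*(-1440 - 11519*(-5 + 794) + 8*(-5 + 794)**2) = 1421788 - 789*(-1440 - 11519*789 + 8*789**2) = 1421788 - 789*(-1440 - 9088491 + 8*622521) = 1421788 - 789*(-1440 - 9088491 + 4980168) = 1421788 - 789*(-4109763) = 1421788 - 1*(-3242603007) = 1421788 + 3242603007 = 3244024795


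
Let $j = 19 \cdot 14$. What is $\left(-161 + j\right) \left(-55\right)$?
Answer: $-5775$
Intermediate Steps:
$j = 266$
$\left(-161 + j\right) \left(-55\right) = \left(-161 + 266\right) \left(-55\right) = 105 \left(-55\right) = -5775$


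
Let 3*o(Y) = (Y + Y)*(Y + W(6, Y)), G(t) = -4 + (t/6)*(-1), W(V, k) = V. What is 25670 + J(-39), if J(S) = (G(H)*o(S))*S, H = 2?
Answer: 170672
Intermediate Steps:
G(t) = -4 - t/6 (G(t) = -4 + (t*(⅙))*(-1) = -4 + (t/6)*(-1) = -4 - t/6)
o(Y) = 2*Y*(6 + Y)/3 (o(Y) = ((Y + Y)*(Y + 6))/3 = ((2*Y)*(6 + Y))/3 = (2*Y*(6 + Y))/3 = 2*Y*(6 + Y)/3)
J(S) = -26*S²*(6 + S)/9 (J(S) = ((-4 - ⅙*2)*(2*S*(6 + S)/3))*S = ((-4 - ⅓)*(2*S*(6 + S)/3))*S = (-26*S*(6 + S)/9)*S = -26*S²*(6 + S)/9)
25670 + J(-39) = 25670 + (26/9)*(-39)²*(-6 - 1*(-39)) = 25670 + (26/9)*1521*(-6 + 39) = 25670 + (26/9)*1521*33 = 25670 + 145002 = 170672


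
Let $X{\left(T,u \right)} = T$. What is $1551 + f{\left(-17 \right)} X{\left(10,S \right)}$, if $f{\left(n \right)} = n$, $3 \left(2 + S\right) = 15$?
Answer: $1381$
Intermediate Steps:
$S = 3$ ($S = -2 + \frac{1}{3} \cdot 15 = -2 + 5 = 3$)
$1551 + f{\left(-17 \right)} X{\left(10,S \right)} = 1551 - 170 = 1381$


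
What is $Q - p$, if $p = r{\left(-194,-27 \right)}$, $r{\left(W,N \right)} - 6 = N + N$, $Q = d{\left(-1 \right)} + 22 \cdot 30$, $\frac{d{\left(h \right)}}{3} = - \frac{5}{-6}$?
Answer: $\frac{1421}{2} \approx 710.5$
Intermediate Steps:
$d{\left(h \right)} = \frac{5}{2}$ ($d{\left(h \right)} = 3 \left(- \frac{5}{-6}\right) = 3 \left(\left(-5\right) \left(- \frac{1}{6}\right)\right) = 3 \cdot \frac{5}{6} = \frac{5}{2}$)
$Q = \frac{1325}{2}$ ($Q = \frac{5}{2} + 22 \cdot 30 = \frac{5}{2} + 660 = \frac{1325}{2} \approx 662.5$)
$r{\left(W,N \right)} = 6 + 2 N$ ($r{\left(W,N \right)} = 6 + \left(N + N\right) = 6 + 2 N$)
$p = -48$ ($p = 6 + 2 \left(-27\right) = 6 - 54 = -48$)
$Q - p = \frac{1325}{2} - -48 = \frac{1325}{2} + 48 = \frac{1421}{2}$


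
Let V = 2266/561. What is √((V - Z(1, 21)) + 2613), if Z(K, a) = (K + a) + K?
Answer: 2*√1686774/51 ≈ 50.932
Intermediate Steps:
Z(K, a) = a + 2*K
V = 206/51 (V = 2266*(1/561) = 206/51 ≈ 4.0392)
√((V - Z(1, 21)) + 2613) = √((206/51 - (21 + 2*1)) + 2613) = √((206/51 - (21 + 2)) + 2613) = √((206/51 - 1*23) + 2613) = √((206/51 - 23) + 2613) = √(-967/51 + 2613) = √(132296/51) = 2*√1686774/51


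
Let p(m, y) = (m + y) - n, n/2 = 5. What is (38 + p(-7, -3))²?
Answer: 324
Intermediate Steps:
n = 10 (n = 2*5 = 10)
p(m, y) = -10 + m + y (p(m, y) = (m + y) - 1*10 = (m + y) - 10 = -10 + m + y)
(38 + p(-7, -3))² = (38 + (-10 - 7 - 3))² = (38 - 20)² = 18² = 324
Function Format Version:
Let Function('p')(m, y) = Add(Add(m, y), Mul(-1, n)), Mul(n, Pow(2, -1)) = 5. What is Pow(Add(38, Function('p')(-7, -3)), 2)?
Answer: 324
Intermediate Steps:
n = 10 (n = Mul(2, 5) = 10)
Function('p')(m, y) = Add(-10, m, y) (Function('p')(m, y) = Add(Add(m, y), Mul(-1, 10)) = Add(Add(m, y), -10) = Add(-10, m, y))
Pow(Add(38, Function('p')(-7, -3)), 2) = Pow(Add(38, Add(-10, -7, -3)), 2) = Pow(Add(38, -20), 2) = Pow(18, 2) = 324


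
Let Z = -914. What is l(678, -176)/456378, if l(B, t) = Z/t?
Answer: 457/40161264 ≈ 1.1379e-5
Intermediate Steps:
l(B, t) = -914/t
l(678, -176)/456378 = -914/(-176)/456378 = -914*(-1/176)*(1/456378) = (457/88)*(1/456378) = 457/40161264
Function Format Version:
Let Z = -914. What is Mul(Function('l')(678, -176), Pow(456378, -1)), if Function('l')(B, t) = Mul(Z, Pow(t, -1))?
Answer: Rational(457, 40161264) ≈ 1.1379e-5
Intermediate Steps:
Function('l')(B, t) = Mul(-914, Pow(t, -1))
Mul(Function('l')(678, -176), Pow(456378, -1)) = Mul(Mul(-914, Pow(-176, -1)), Pow(456378, -1)) = Mul(Mul(-914, Rational(-1, 176)), Rational(1, 456378)) = Mul(Rational(457, 88), Rational(1, 456378)) = Rational(457, 40161264)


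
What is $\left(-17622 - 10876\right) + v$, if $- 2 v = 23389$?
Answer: $- \frac{80385}{2} \approx -40193.0$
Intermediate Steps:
$v = - \frac{23389}{2}$ ($v = \left(- \frac{1}{2}\right) 23389 = - \frac{23389}{2} \approx -11695.0$)
$\left(-17622 - 10876\right) + v = \left(-17622 - 10876\right) - \frac{23389}{2} = -28498 - \frac{23389}{2} = - \frac{80385}{2}$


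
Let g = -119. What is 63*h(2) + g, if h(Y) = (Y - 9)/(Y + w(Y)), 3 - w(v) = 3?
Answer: -679/2 ≈ -339.50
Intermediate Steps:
w(v) = 0 (w(v) = 3 - 1*3 = 3 - 3 = 0)
h(Y) = (-9 + Y)/Y (h(Y) = (Y - 9)/(Y + 0) = (-9 + Y)/Y)
63*h(2) + g = 63*((-9 + 2)/2) - 119 = 63*((½)*(-7)) - 119 = 63*(-7/2) - 119 = -441/2 - 119 = -679/2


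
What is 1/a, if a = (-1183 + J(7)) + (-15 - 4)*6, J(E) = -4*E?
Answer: -1/1325 ≈ -0.00075472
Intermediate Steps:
a = -1325 (a = (-1183 - 4*7) + (-15 - 4)*6 = (-1183 - 28) - 19*6 = -1211 - 114 = -1325)
1/a = 1/(-1325) = -1/1325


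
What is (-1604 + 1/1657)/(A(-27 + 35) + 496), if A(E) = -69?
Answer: -2657827/707539 ≈ -3.7564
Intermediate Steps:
(-1604 + 1/1657)/(A(-27 + 35) + 496) = (-1604 + 1/1657)/(-69 + 496) = (-1604 + 1/1657)/427 = -2657827/1657*1/427 = -2657827/707539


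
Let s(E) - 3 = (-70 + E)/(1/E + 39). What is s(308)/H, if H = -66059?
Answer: -109343/793566767 ≈ -0.00013779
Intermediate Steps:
s(E) = 3 + (-70 + E)/(39 + 1/E) (s(E) = 3 + (-70 + E)/(1/E + 39) = 3 + (-70 + E)/(39 + 1/E))
s(308)/H = ((3 + 308**2 + 47*308)/(1 + 39*308))/(-66059) = ((3 + 94864 + 14476)/(1 + 12012))*(-1/66059) = (109343/12013)*(-1/66059) = -109343/793566767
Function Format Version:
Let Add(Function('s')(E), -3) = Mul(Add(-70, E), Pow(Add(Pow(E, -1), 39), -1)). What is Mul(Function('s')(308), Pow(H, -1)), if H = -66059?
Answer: Rational(-109343, 793566767) ≈ -0.00013779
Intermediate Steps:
Function('s')(E) = Add(3, Mul(Pow(Add(39, Pow(E, -1)), -1), Add(-70, E))) (Function('s')(E) = Add(3, Mul(Add(-70, E), Pow(Add(Pow(E, -1), 39), -1))) = Add(3, Mul(Add(-70, E), Pow(Add(39, Pow(E, -1)), -1))) = Add(3, Mul(Pow(Add(39, Pow(E, -1)), -1), Add(-70, E))))
Mul(Function('s')(308), Pow(H, -1)) = Mul(Mul(Pow(Add(1, Mul(39, 308)), -1), Add(3, Pow(308, 2), Mul(47, 308))), Pow(-66059, -1)) = Mul(Mul(Pow(Add(1, 12012), -1), Add(3, 94864, 14476)), Rational(-1, 66059)) = Mul(Mul(Pow(12013, -1), 109343), Rational(-1, 66059)) = Mul(Mul(Rational(1, 12013), 109343), Rational(-1, 66059)) = Mul(Rational(109343, 12013), Rational(-1, 66059)) = Rational(-109343, 793566767)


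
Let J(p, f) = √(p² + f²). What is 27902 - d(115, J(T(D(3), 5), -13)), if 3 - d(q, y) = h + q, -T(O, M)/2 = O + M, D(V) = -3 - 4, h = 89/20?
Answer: 560369/20 ≈ 28018.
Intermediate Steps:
h = 89/20 (h = 89*(1/20) = 89/20 ≈ 4.4500)
D(V) = -7
T(O, M) = -2*M - 2*O (T(O, M) = -2*(O + M) = -2*(M + O) = -2*M - 2*O)
J(p, f) = √(f² + p²)
d(q, y) = -29/20 - q (d(q, y) = 3 - (89/20 + q) = 3 + (-89/20 - q) = -29/20 - q)
27902 - d(115, J(T(D(3), 5), -13)) = 27902 - (-29/20 - 1*115) = 27902 - (-29/20 - 115) = 27902 - 1*(-2329/20) = 27902 + 2329/20 = 560369/20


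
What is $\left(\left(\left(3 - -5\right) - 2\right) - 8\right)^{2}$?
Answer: $4$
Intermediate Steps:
$\left(\left(\left(3 - -5\right) - 2\right) - 8\right)^{2} = \left(\left(\left(3 + 5\right) - 2\right) - 8\right)^{2} = \left(\left(8 - 2\right) - 8\right)^{2} = \left(6 - 8\right)^{2} = \left(-2\right)^{2} = 4$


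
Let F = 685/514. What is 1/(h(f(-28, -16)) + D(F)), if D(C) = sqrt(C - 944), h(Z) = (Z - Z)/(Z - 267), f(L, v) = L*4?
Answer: -I*sqrt(249048934)/484531 ≈ -0.03257*I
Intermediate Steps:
f(L, v) = 4*L
F = 685/514 (F = 685*(1/514) = 685/514 ≈ 1.3327)
h(Z) = 0 (h(Z) = 0/(-267 + Z) = 0)
D(C) = sqrt(-944 + C)
1/(h(f(-28, -16)) + D(F)) = 1/(0 + sqrt(-944 + 685/514)) = 1/(0 + sqrt(-484531/514)) = 1/(0 + I*sqrt(249048934)/514) = 1/(I*sqrt(249048934)/514) = -I*sqrt(249048934)/484531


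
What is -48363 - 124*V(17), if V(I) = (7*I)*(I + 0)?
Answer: -299215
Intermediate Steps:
V(I) = 7*I² (V(I) = (7*I)*I = 7*I²)
-48363 - 124*V(17) = -48363 - 868*17² = -48363 - 868*289 = -48363 - 124*2023 = -48363 - 250852 = -299215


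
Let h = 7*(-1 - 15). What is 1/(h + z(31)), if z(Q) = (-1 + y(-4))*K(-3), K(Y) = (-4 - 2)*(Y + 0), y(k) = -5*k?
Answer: 1/230 ≈ 0.0043478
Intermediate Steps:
K(Y) = -6*Y
h = -112 (h = 7*(-16) = -112)
z(Q) = 342 (z(Q) = (-1 - 5*(-4))*(-6*(-3)) = (-1 + 20)*18 = 19*18 = 342)
1/(h + z(31)) = 1/(-112 + 342) = 1/230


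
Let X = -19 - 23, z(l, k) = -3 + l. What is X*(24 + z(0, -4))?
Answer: -882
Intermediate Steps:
X = -42
X*(24 + z(0, -4)) = -42*(24 + (-3 + 0)) = -42*(24 - 3) = -42*21 = -882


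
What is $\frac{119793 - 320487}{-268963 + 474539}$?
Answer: $- \frac{100347}{102788} \approx -0.97625$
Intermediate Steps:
$\frac{119793 - 320487}{-268963 + 474539} = - \frac{200694}{205576} = \left(-200694\right) \frac{1}{205576} = - \frac{100347}{102788}$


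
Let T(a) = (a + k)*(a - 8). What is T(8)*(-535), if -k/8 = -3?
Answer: 0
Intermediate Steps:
k = 24 (k = -8*(-3) = 24)
T(a) = (-8 + a)*(24 + a) (T(a) = (a + 24)*(a - 8) = (24 + a)*(-8 + a) = (-8 + a)*(24 + a))
T(8)*(-535) = (-192 + 8**2 + 16*8)*(-535) = (-192 + 64 + 128)*(-535) = 0*(-535) = 0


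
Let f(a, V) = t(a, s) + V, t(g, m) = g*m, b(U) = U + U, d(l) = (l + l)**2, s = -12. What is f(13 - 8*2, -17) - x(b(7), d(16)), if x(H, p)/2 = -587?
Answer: 1193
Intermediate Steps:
d(l) = 4*l**2 (d(l) = (2*l)**2 = 4*l**2)
b(U) = 2*U
f(a, V) = V - 12*a (f(a, V) = a*(-12) + V = -12*a + V = V - 12*a)
x(H, p) = -1174 (x(H, p) = 2*(-587) = -1174)
f(13 - 8*2, -17) - x(b(7), d(16)) = (-17 - 12*(13 - 8*2)) - 1*(-1174) = (-17 - 12*(13 - 16)) + 1174 = (-17 - 12*(-3)) + 1174 = (-17 + 36) + 1174 = 19 + 1174 = 1193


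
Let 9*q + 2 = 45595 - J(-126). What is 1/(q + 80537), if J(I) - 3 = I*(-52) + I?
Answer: 9/763997 ≈ 1.1780e-5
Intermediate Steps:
J(I) = 3 - 51*I (J(I) = 3 + (I*(-52) + I) = 3 + (-52*I + I) = 3 - 51*I)
q = 39164/9 (q = -2/9 + (45595 - (3 - 51*(-126)))/9 = -2/9 + (45595 - (3 + 6426))/9 = -2/9 + (45595 - 1*6429)/9 = -2/9 + (45595 - 6429)/9 = -2/9 + (⅑)*39166 = -2/9 + 39166/9 = 39164/9 ≈ 4351.6)
1/(q + 80537) = 1/(39164/9 + 80537) = 1/(763997/9) = 9/763997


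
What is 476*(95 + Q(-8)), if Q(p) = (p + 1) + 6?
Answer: 44744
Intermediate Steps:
Q(p) = 7 + p (Q(p) = (1 + p) + 6 = 7 + p)
476*(95 + Q(-8)) = 476*(95 + (7 - 8)) = 476*(95 - 1) = 476*94 = 44744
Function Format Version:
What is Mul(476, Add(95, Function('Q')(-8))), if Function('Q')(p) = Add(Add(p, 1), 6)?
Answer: 44744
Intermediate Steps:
Function('Q')(p) = Add(7, p) (Function('Q')(p) = Add(Add(1, p), 6) = Add(7, p))
Mul(476, Add(95, Function('Q')(-8))) = Mul(476, Add(95, Add(7, -8))) = Mul(476, Add(95, -1)) = Mul(476, 94) = 44744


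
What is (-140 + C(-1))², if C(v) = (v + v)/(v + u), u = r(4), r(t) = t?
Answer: 178084/9 ≈ 19787.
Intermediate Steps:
u = 4
C(v) = 2*v/(4 + v) (C(v) = (v + v)/(v + 4) = (2*v)/(4 + v) = 2*v/(4 + v))
(-140 + C(-1))² = (-140 + 2*(-1)/(4 - 1))² = (-140 + 2*(-1)/3)² = (-140 + 2*(-1)*(⅓))² = (-140 - ⅔)² = (-422/3)² = 178084/9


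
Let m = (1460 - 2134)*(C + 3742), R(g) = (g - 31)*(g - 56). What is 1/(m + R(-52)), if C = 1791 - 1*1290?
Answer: -1/2850818 ≈ -3.5078e-7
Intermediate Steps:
C = 501 (C = 1791 - 1290 = 501)
R(g) = (-56 + g)*(-31 + g) (R(g) = (-31 + g)*(-56 + g) = (-56 + g)*(-31 + g))
m = -2859782 (m = (1460 - 2134)*(501 + 3742) = -674*4243 = -2859782)
1/(m + R(-52)) = 1/(-2859782 + (1736 + (-52)² - 87*(-52))) = 1/(-2859782 + (1736 + 2704 + 4524)) = 1/(-2859782 + 8964) = 1/(-2850818) = -1/2850818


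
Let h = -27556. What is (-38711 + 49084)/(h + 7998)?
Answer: -943/1778 ≈ -0.53037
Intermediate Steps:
(-38711 + 49084)/(h + 7998) = (-38711 + 49084)/(-27556 + 7998) = 10373/(-19558) = 10373*(-1/19558) = -943/1778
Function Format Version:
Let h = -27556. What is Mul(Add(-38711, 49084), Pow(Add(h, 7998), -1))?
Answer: Rational(-943, 1778) ≈ -0.53037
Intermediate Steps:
Mul(Add(-38711, 49084), Pow(Add(h, 7998), -1)) = Mul(Add(-38711, 49084), Pow(Add(-27556, 7998), -1)) = Mul(10373, Pow(-19558, -1)) = Mul(10373, Rational(-1, 19558)) = Rational(-943, 1778)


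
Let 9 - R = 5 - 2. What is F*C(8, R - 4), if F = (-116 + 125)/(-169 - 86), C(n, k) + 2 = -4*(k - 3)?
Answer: -6/85 ≈ -0.070588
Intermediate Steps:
R = 6 (R = 9 - (5 - 2) = 9 - 1*3 = 9 - 3 = 6)
C(n, k) = 10 - 4*k (C(n, k) = -2 - 4*(k - 3) = -2 - 4*(-3 + k) = -2 + (12 - 4*k) = 10 - 4*k)
F = -3/85 (F = 9/(-255) = 9*(-1/255) = -3/85 ≈ -0.035294)
F*C(8, R - 4) = -3*(10 - 4*(6 - 4))/85 = -3*(10 - 4*2)/85 = -3*(10 - 8)/85 = -3/85*2 = -6/85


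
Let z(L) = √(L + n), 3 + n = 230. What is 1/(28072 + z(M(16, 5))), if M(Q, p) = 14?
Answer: 28072/788036943 - √241/788036943 ≈ 3.5603e-5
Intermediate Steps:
n = 227 (n = -3 + 230 = 227)
z(L) = √(227 + L) (z(L) = √(L + 227) = √(227 + L))
1/(28072 + z(M(16, 5))) = 1/(28072 + √(227 + 14)) = 1/(28072 + √241)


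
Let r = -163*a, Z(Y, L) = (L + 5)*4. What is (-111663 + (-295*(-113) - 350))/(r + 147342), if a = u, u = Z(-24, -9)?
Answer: -39339/74975 ≈ -0.52469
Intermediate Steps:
Z(Y, L) = 20 + 4*L (Z(Y, L) = (5 + L)*4 = 20 + 4*L)
u = -16 (u = 20 + 4*(-9) = 20 - 36 = -16)
a = -16
r = 2608 (r = -163*(-16) = 2608)
(-111663 + (-295*(-113) - 350))/(r + 147342) = (-111663 + (-295*(-113) - 350))/(2608 + 147342) = (-111663 + (33335 - 350))/149950 = (-111663 + 32985)*(1/149950) = -78678*1/149950 = -39339/74975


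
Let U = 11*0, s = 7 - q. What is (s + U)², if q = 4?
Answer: 9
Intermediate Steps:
s = 3 (s = 7 - 1*4 = 7 - 4 = 3)
U = 0
(s + U)² = (3 + 0)² = 3² = 9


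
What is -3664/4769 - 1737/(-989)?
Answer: 4660057/4716541 ≈ 0.98802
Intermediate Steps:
-3664/4769 - 1737/(-989) = -3664*1/4769 - 1737*(-1/989) = -3664/4769 + 1737/989 = 4660057/4716541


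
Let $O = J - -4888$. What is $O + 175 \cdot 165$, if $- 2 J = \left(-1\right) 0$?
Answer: $33763$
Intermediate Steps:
$J = 0$ ($J = - \frac{\left(-1\right) 0}{2} = \left(- \frac{1}{2}\right) 0 = 0$)
$O = 4888$ ($O = 0 - -4888 = 0 + 4888 = 4888$)
$O + 175 \cdot 165 = 4888 + 175 \cdot 165 = 4888 + 28875 = 33763$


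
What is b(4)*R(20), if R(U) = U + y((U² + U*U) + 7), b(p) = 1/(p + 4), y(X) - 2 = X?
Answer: 829/8 ≈ 103.63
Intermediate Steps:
y(X) = 2 + X
b(p) = 1/(4 + p)
R(U) = 9 + U + 2*U² (R(U) = U + (2 + ((U² + U*U) + 7)) = U + (2 + ((U² + U²) + 7)) = U + (2 + (2*U² + 7)) = U + (2 + (7 + 2*U²)) = U + (9 + 2*U²) = 9 + U + 2*U²)
b(4)*R(20) = (9 + 20 + 2*20²)/(4 + 4) = (9 + 20 + 2*400)/8 = (9 + 20 + 800)/8 = (⅛)*829 = 829/8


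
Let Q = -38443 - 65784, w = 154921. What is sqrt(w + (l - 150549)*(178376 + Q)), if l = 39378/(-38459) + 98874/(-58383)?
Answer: 2*I*sqrt(173703578390558703478626635)/249483533 ≈ 1.0566e+5*I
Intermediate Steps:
Q = -104227
l = -677955660/249483533 (l = 39378*(-1/38459) + 98874*(-1/58383) = -39378/38459 - 10986/6487 = -677955660/249483533 ≈ -2.7174)
sqrt(w + (l - 150549)*(178376 + Q)) = sqrt(154921 + (-677955660/249483533 - 150549)*(178376 - 104227)) = sqrt(154921 - 37560174365277/249483533*74149) = sqrt(154921 - 2785049369010924273/249483533) = sqrt(-2785010718772508380/249483533) = 2*I*sqrt(173703578390558703478626635)/249483533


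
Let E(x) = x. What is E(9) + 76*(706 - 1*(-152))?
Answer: 65217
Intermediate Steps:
E(9) + 76*(706 - 1*(-152)) = 9 + 76*(706 - 1*(-152)) = 9 + 76*(706 + 152) = 9 + 76*858 = 9 + 65208 = 65217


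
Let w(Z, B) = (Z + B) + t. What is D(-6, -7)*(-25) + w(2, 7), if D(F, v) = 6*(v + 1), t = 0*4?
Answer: 909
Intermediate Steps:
t = 0
D(F, v) = 6 + 6*v (D(F, v) = 6*(1 + v) = 6 + 6*v)
w(Z, B) = B + Z (w(Z, B) = (Z + B) + 0 = (B + Z) + 0 = B + Z)
D(-6, -7)*(-25) + w(2, 7) = (6 + 6*(-7))*(-25) + (7 + 2) = (6 - 42)*(-25) + 9 = -36*(-25) + 9 = 900 + 9 = 909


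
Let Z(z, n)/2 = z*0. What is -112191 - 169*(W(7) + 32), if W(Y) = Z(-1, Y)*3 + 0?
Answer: -117599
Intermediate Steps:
Z(z, n) = 0 (Z(z, n) = 2*(z*0) = 2*0 = 0)
W(Y) = 0 (W(Y) = 0*3 + 0 = 0 + 0 = 0)
-112191 - 169*(W(7) + 32) = -112191 - 169*(0 + 32) = -112191 - 169*32 = -112191 - 1*5408 = -112191 - 5408 = -117599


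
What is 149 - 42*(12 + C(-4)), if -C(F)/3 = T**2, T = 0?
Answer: -355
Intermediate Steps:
C(F) = 0 (C(F) = -3*0**2 = -3*0 = 0)
149 - 42*(12 + C(-4)) = 149 - 42*(12 + 0) = 149 - 42*12 = 149 - 7*72 = 149 - 504 = -355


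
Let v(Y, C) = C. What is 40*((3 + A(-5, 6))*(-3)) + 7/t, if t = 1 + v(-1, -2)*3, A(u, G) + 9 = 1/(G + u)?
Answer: 2993/5 ≈ 598.60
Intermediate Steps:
A(u, G) = -9 + 1/(G + u)
t = -5 (t = 1 - 2*3 = 1 - 6 = -5)
40*((3 + A(-5, 6))*(-3)) + 7/t = 40*((3 + (1 - 9*6 - 9*(-5))/(6 - 5))*(-3)) + 7/(-5) = 40*((3 + (1 - 54 + 45)/1)*(-3)) + 7*(-⅕) = 40*((3 + 1*(-8))*(-3)) - 7/5 = 40*((3 - 8)*(-3)) - 7/5 = 40*(-5*(-3)) - 7/5 = 40*15 - 7/5 = 600 - 7/5 = 2993/5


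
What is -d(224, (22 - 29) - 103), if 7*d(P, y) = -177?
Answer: 177/7 ≈ 25.286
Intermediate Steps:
d(P, y) = -177/7 (d(P, y) = (1/7)*(-177) = -177/7)
-d(224, (22 - 29) - 103) = -1*(-177/7) = 177/7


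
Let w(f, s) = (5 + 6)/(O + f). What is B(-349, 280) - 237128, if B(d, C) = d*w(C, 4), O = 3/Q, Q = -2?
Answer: -132087974/557 ≈ -2.3714e+5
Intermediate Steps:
O = -3/2 (O = 3/(-2) = 3*(-½) = -3/2 ≈ -1.5000)
w(f, s) = 11/(-3/2 + f) (w(f, s) = (5 + 6)/(-3/2 + f) = 11/(-3/2 + f))
B(d, C) = 22*d/(-3 + 2*C) (B(d, C) = d*(22/(-3 + 2*C)) = 22*d/(-3 + 2*C))
B(-349, 280) - 237128 = 22*(-349)/(-3 + 2*280) - 237128 = 22*(-349)/(-3 + 560) - 237128 = 22*(-349)/557 - 237128 = 22*(-349)*(1/557) - 237128 = -7678/557 - 237128 = -132087974/557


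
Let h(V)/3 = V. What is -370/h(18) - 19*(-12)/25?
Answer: 1531/675 ≈ 2.2681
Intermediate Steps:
h(V) = 3*V
-370/h(18) - 19*(-12)/25 = -370/(3*18) - 19*(-12)/25 = -370/54 + 228*(1/25) = -370*1/54 + 228/25 = -185/27 + 228/25 = 1531/675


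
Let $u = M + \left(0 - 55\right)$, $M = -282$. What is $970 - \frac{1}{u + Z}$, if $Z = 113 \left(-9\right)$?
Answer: $\frac{1313381}{1354} \approx 970.0$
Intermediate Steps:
$Z = -1017$
$u = -337$ ($u = -282 + \left(0 - 55\right) = -282 - 55 = -337$)
$970 - \frac{1}{u + Z} = 970 - \frac{1}{-337 - 1017} = 970 - \frac{1}{-1354} = 970 - - \frac{1}{1354} = 970 + \frac{1}{1354} = \frac{1313381}{1354}$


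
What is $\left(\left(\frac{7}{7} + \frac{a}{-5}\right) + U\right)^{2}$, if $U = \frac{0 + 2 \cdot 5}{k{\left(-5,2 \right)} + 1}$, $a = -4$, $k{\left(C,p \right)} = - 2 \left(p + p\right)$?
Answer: $\frac{169}{1225} \approx 0.13796$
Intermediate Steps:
$k{\left(C,p \right)} = - 4 p$ ($k{\left(C,p \right)} = - 2 \cdot 2 p = - 4 p$)
$U = - \frac{10}{7}$ ($U = \frac{0 + 2 \cdot 5}{\left(-4\right) 2 + 1} = \frac{0 + 10}{-8 + 1} = \frac{10}{-7} = 10 \left(- \frac{1}{7}\right) = - \frac{10}{7} \approx -1.4286$)
$\left(\left(\frac{7}{7} + \frac{a}{-5}\right) + U\right)^{2} = \left(\left(\frac{7}{7} - \frac{4}{-5}\right) - \frac{10}{7}\right)^{2} = \left(\left(7 \cdot \frac{1}{7} - - \frac{4}{5}\right) - \frac{10}{7}\right)^{2} = \left(\left(1 + \frac{4}{5}\right) - \frac{10}{7}\right)^{2} = \left(\frac{9}{5} - \frac{10}{7}\right)^{2} = \left(\frac{13}{35}\right)^{2} = \frac{169}{1225}$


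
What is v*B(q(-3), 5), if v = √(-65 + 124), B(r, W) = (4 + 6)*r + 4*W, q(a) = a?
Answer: -10*√59 ≈ -76.811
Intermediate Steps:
B(r, W) = 4*W + 10*r (B(r, W) = 10*r + 4*W = 4*W + 10*r)
v = √59 ≈ 7.6811
v*B(q(-3), 5) = √59*(4*5 + 10*(-3)) = √59*(20 - 30) = √59*(-10) = -10*√59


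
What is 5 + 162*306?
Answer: 49577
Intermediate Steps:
5 + 162*306 = 5 + 49572 = 49577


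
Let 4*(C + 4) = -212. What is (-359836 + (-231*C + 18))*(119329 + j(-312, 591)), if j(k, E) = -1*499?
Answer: -41192538330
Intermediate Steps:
C = -57 (C = -4 + (¼)*(-212) = -4 - 53 = -57)
j(k, E) = -499
(-359836 + (-231*C + 18))*(119329 + j(-312, 591)) = (-359836 + (-231*(-57) + 18))*(119329 - 499) = (-359836 + (13167 + 18))*118830 = (-359836 + 13185)*118830 = -346651*118830 = -41192538330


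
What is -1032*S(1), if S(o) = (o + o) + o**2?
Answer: -3096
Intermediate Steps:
S(o) = o**2 + 2*o (S(o) = 2*o + o**2 = o**2 + 2*o)
-1032*S(1) = -1032*(2 + 1) = -1032*3 = -3096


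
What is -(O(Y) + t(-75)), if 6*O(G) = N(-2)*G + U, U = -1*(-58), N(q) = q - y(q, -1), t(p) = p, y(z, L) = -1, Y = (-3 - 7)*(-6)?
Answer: 226/3 ≈ 75.333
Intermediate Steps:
Y = 60 (Y = -10*(-6) = 60)
N(q) = 1 + q (N(q) = q - 1*(-1) = q + 1 = 1 + q)
U = 58
O(G) = 29/3 - G/6 (O(G) = ((1 - 2)*G + 58)/6 = (-G + 58)/6 = (58 - G)/6 = 29/3 - G/6)
-(O(Y) + t(-75)) = -((29/3 - ⅙*60) - 75) = -((29/3 - 10) - 75) = -(-⅓ - 75) = -1*(-226/3) = 226/3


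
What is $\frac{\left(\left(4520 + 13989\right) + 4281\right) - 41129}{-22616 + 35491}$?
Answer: $- \frac{18339}{12875} \approx -1.4244$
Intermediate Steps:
$\frac{\left(\left(4520 + 13989\right) + 4281\right) - 41129}{-22616 + 35491} = \frac{\left(18509 + 4281\right) - 41129}{12875} = \left(22790 - 41129\right) \frac{1}{12875} = \left(-18339\right) \frac{1}{12875} = - \frac{18339}{12875}$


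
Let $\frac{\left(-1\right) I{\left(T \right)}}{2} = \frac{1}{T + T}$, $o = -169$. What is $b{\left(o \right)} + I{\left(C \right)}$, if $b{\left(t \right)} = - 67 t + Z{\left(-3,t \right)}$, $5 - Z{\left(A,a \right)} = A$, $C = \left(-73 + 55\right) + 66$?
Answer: $\frac{543887}{48} \approx 11331.0$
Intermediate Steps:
$C = 48$ ($C = -18 + 66 = 48$)
$I{\left(T \right)} = - \frac{1}{T}$ ($I{\left(T \right)} = - \frac{2}{T + T} = - \frac{2}{2 T} = - 2 \frac{1}{2 T} = - \frac{1}{T}$)
$Z{\left(A,a \right)} = 5 - A$
$b{\left(t \right)} = 8 - 67 t$ ($b{\left(t \right)} = - 67 t + \left(5 - -3\right) = - 67 t + \left(5 + 3\right) = - 67 t + 8 = 8 - 67 t$)
$b{\left(o \right)} + I{\left(C \right)} = \left(8 - -11323\right) - \frac{1}{48} = \left(8 + 11323\right) - \frac{1}{48} = 11331 - \frac{1}{48} = \frac{543887}{48}$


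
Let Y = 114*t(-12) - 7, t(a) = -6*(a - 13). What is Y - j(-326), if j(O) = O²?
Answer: -89183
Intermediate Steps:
t(a) = 78 - 6*a (t(a) = -6*(-13 + a) = 78 - 6*a)
Y = 17093 (Y = 114*(78 - 6*(-12)) - 7 = 114*(78 + 72) - 7 = 114*150 - 7 = 17100 - 7 = 17093)
Y - j(-326) = 17093 - 1*(-326)² = 17093 - 1*106276 = 17093 - 106276 = -89183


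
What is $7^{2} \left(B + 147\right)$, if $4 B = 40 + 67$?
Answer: $\frac{34055}{4} \approx 8513.8$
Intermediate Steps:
$B = \frac{107}{4}$ ($B = \frac{40 + 67}{4} = \frac{1}{4} \cdot 107 = \frac{107}{4} \approx 26.75$)
$7^{2} \left(B + 147\right) = 7^{2} \left(\frac{107}{4} + 147\right) = 49 \cdot \frac{695}{4} = \frac{34055}{4}$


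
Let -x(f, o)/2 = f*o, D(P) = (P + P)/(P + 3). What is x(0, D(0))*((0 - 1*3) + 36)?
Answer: 0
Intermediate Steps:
D(P) = 2*P/(3 + P) (D(P) = (2*P)/(3 + P) = 2*P/(3 + P))
x(f, o) = -2*f*o
x(0, D(0))*((0 - 1*3) + 36) = (-2*0*2*0/(3 + 0))*((0 - 1*3) + 36) = (-2*0*2*0/3)*((0 - 3) + 36) = (-2*0*2*0*(⅓))*(-3 + 36) = -2*0*0*33 = 0*33 = 0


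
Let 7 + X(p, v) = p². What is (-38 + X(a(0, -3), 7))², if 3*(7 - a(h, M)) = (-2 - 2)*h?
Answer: 16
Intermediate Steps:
a(h, M) = 7 + 4*h/3 (a(h, M) = 7 - (-2 - 2)*h/3 = 7 - (-4)*h/3 = 7 + 4*h/3)
X(p, v) = -7 + p²
(-38 + X(a(0, -3), 7))² = (-38 + (-7 + (7 + (4/3)*0)²))² = (-38 + (-7 + (7 + 0)²))² = (-38 + (-7 + 7²))² = (-38 + (-7 + 49))² = (-38 + 42)² = 4² = 16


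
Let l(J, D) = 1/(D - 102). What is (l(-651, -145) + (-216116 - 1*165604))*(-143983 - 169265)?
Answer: 2271887528736/19 ≈ 1.1957e+11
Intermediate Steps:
l(J, D) = 1/(-102 + D)
(l(-651, -145) + (-216116 - 1*165604))*(-143983 - 169265) = (1/(-102 - 145) + (-216116 - 1*165604))*(-143983 - 169265) = (1/(-247) + (-216116 - 165604))*(-313248) = (-1/247 - 381720)*(-313248) = -94284841/247*(-313248) = 2271887528736/19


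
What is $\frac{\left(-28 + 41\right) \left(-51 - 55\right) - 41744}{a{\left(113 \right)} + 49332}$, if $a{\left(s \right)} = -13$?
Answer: $- \frac{43122}{49319} \approx -0.87435$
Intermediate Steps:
$\frac{\left(-28 + 41\right) \left(-51 - 55\right) - 41744}{a{\left(113 \right)} + 49332} = \frac{\left(-28 + 41\right) \left(-51 - 55\right) - 41744}{-13 + 49332} = \frac{13 \left(-51 - 55\right) - 41744}{49319} = \left(13 \left(-106\right) - 41744\right) \frac{1}{49319} = \left(-1378 - 41744\right) \frac{1}{49319} = \left(-43122\right) \frac{1}{49319} = - \frac{43122}{49319}$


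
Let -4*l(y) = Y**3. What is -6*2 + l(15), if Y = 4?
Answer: -28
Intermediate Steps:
l(y) = -16 (l(y) = -1/4*4**3 = -1/4*64 = -16)
-6*2 + l(15) = -6*2 - 16 = -12 - 16 = -28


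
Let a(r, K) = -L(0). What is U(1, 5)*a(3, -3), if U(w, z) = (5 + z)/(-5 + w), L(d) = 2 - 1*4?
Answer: -5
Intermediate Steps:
L(d) = -2 (L(d) = 2 - 4 = -2)
U(w, z) = (5 + z)/(-5 + w)
a(r, K) = 2 (a(r, K) = -1*(-2) = 2)
U(1, 5)*a(3, -3) = ((5 + 5)/(-5 + 1))*2 = (10/(-4))*2 = -1/4*10*2 = -5/2*2 = -5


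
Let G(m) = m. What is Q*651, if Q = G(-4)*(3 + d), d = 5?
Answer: -20832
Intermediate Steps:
Q = -32 (Q = -4*(3 + 5) = -4*8 = -32)
Q*651 = -32*651 = -20832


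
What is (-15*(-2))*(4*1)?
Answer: 120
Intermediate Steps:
(-15*(-2))*(4*1) = -3*(-10)*4 = 30*4 = 120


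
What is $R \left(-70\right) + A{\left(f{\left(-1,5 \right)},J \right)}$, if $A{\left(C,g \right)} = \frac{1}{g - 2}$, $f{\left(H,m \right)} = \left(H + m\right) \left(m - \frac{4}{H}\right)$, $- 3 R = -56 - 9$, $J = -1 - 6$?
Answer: $- \frac{13651}{9} \approx -1516.8$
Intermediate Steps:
$J = -7$
$R = \frac{65}{3}$ ($R = - \frac{-56 - 9}{3} = \left(- \frac{1}{3}\right) \left(-65\right) = \frac{65}{3} \approx 21.667$)
$A{\left(C,g \right)} = \frac{1}{-2 + g}$
$R \left(-70\right) + A{\left(f{\left(-1,5 \right)},J \right)} = \frac{65}{3} \left(-70\right) + \frac{1}{-2 - 7} = - \frac{4550}{3} + \frac{1}{-9} = - \frac{4550}{3} - \frac{1}{9} = - \frac{13651}{9}$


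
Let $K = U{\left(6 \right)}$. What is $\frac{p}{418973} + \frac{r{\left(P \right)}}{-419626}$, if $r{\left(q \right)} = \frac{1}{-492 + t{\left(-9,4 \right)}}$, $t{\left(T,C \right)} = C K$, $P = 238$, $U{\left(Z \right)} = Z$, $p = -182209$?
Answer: $- \frac{35783108215339}{82279999197864} \approx -0.43489$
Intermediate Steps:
$K = 6$
$t{\left(T,C \right)} = 6 C$ ($t{\left(T,C \right)} = C 6 = 6 C$)
$r{\left(q \right)} = - \frac{1}{468}$ ($r{\left(q \right)} = \frac{1}{-492 + 6 \cdot 4} = \frac{1}{-492 + 24} = \frac{1}{-468} = - \frac{1}{468}$)
$\frac{p}{418973} + \frac{r{\left(P \right)}}{-419626} = - \frac{182209}{418973} - \frac{1}{468 \left(-419626\right)} = \left(-182209\right) \frac{1}{418973} - - \frac{1}{196384968} = - \frac{182209}{418973} + \frac{1}{196384968} = - \frac{35783108215339}{82279999197864}$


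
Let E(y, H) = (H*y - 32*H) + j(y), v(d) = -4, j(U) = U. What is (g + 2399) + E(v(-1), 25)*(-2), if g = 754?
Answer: 4961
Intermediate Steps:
E(y, H) = y - 32*H + H*y (E(y, H) = (H*y - 32*H) + y = (-32*H + H*y) + y = y - 32*H + H*y)
(g + 2399) + E(v(-1), 25)*(-2) = (754 + 2399) + (-4 - 32*25 + 25*(-4))*(-2) = 3153 + (-4 - 800 - 100)*(-2) = 3153 - 904*(-2) = 3153 + 1808 = 4961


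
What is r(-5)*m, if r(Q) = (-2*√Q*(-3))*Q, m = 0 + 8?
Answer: -240*I*√5 ≈ -536.66*I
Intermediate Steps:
m = 8
r(Q) = 6*Q^(3/2) (r(Q) = (6*√Q)*Q = 6*Q^(3/2))
r(-5)*m = (6*(-5)^(3/2))*8 = (6*(-5*I*√5))*8 = -30*I*√5*8 = -240*I*√5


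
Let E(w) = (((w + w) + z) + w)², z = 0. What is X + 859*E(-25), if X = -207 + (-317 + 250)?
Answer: 4831601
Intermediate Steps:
E(w) = 9*w² (E(w) = (((w + w) + 0) + w)² = ((2*w + 0) + w)² = (2*w + w)² = (3*w)² = 9*w²)
X = -274 (X = -207 - 67 = -274)
X + 859*E(-25) = -274 + 859*(9*(-25)²) = -274 + 859*(9*625) = -274 + 859*5625 = -274 + 4831875 = 4831601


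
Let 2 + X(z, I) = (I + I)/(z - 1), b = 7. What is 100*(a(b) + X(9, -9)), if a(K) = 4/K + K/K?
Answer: -1875/7 ≈ -267.86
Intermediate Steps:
a(K) = 1 + 4/K (a(K) = 4/K + 1 = 1 + 4/K)
X(z, I) = -2 + 2*I/(-1 + z) (X(z, I) = -2 + (I + I)/(z - 1) = -2 + (2*I)/(-1 + z) = -2 + 2*I/(-1 + z))
100*(a(b) + X(9, -9)) = 100*((4 + 7)/7 + 2*(1 - 9 - 1*9)/(-1 + 9)) = 100*((⅐)*11 + 2*(1 - 9 - 9)/8) = 100*(11/7 + 2*(⅛)*(-17)) = 100*(11/7 - 17/4) = 100*(-75/28) = -1875/7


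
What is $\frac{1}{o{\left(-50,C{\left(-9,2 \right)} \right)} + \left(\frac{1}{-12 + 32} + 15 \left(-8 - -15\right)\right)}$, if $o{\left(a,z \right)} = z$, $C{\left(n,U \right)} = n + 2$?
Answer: $\frac{20}{1961} \approx 0.010199$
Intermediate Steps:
$C{\left(n,U \right)} = 2 + n$
$\frac{1}{o{\left(-50,C{\left(-9,2 \right)} \right)} + \left(\frac{1}{-12 + 32} + 15 \left(-8 - -15\right)\right)} = \frac{1}{\left(2 - 9\right) + \left(\frac{1}{-12 + 32} + 15 \left(-8 - -15\right)\right)} = \frac{1}{-7 + \left(\frac{1}{20} + 15 \left(-8 + 15\right)\right)} = \frac{1}{-7 + \left(\frac{1}{20} + 15 \cdot 7\right)} = \frac{1}{-7 + \left(\frac{1}{20} + 105\right)} = \frac{1}{-7 + \frac{2101}{20}} = \frac{1}{\frac{1961}{20}} = \frac{20}{1961}$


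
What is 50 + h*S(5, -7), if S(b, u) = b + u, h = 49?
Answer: -48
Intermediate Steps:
50 + h*S(5, -7) = 50 + 49*(5 - 7) = 50 + 49*(-2) = 50 - 98 = -48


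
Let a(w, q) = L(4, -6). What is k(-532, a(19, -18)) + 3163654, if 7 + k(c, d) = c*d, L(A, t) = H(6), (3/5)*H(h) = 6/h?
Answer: 9488281/3 ≈ 3.1628e+6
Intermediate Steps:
H(h) = 10/h (H(h) = 5*(6/h)/3 = 10/h)
L(A, t) = 5/3 (L(A, t) = 10/6 = 10*(1/6) = 5/3)
a(w, q) = 5/3
k(c, d) = -7 + c*d
k(-532, a(19, -18)) + 3163654 = (-7 - 532*5/3) + 3163654 = (-7 - 2660/3) + 3163654 = -2681/3 + 3163654 = 9488281/3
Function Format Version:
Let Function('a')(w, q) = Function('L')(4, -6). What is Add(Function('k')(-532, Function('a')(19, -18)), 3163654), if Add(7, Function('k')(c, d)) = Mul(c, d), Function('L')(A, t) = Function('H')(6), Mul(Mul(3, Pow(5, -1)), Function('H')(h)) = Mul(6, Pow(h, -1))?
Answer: Rational(9488281, 3) ≈ 3.1628e+6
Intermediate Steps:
Function('H')(h) = Mul(10, Pow(h, -1)) (Function('H')(h) = Mul(Rational(5, 3), Mul(6, Pow(h, -1))) = Mul(10, Pow(h, -1)))
Function('L')(A, t) = Rational(5, 3) (Function('L')(A, t) = Mul(10, Pow(6, -1)) = Mul(10, Rational(1, 6)) = Rational(5, 3))
Function('a')(w, q) = Rational(5, 3)
Function('k')(c, d) = Add(-7, Mul(c, d))
Add(Function('k')(-532, Function('a')(19, -18)), 3163654) = Add(Add(-7, Mul(-532, Rational(5, 3))), 3163654) = Add(Add(-7, Rational(-2660, 3)), 3163654) = Add(Rational(-2681, 3), 3163654) = Rational(9488281, 3)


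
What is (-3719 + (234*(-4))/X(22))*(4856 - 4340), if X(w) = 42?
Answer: -13513524/7 ≈ -1.9305e+6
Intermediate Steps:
(-3719 + (234*(-4))/X(22))*(4856 - 4340) = (-3719 + (234*(-4))/42)*(4856 - 4340) = (-3719 - 936*1/42)*516 = (-3719 - 156/7)*516 = -26189/7*516 = -13513524/7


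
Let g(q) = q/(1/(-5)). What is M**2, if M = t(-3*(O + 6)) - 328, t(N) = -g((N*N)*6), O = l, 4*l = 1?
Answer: 6683226001/64 ≈ 1.0443e+8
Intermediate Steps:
l = 1/4 (l = (1/4)*1 = 1/4 ≈ 0.25000)
g(q) = -5*q (g(q) = q/(-1/5) = q*(-5) = -5*q)
O = 1/4 ≈ 0.25000
t(N) = 30*N**2 (t(N) = -(-5)*(N*N)*6 = -(-5)*N**2*6 = -(-5)*6*N**2 = -(-30)*N**2 = 30*N**2)
M = 81751/8 (M = 30*(-3*(1/4 + 6))**2 - 328 = 30*(-3*25/4)**2 - 328 = 30*(-75/4)**2 - 328 = 30*(5625/16) - 328 = 84375/8 - 328 = 81751/8 ≈ 10219.)
M**2 = (81751/8)**2 = 6683226001/64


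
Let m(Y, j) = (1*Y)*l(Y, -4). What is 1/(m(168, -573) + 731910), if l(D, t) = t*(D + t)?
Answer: 1/621702 ≈ 1.6085e-6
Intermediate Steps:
m(Y, j) = Y*(16 - 4*Y) (m(Y, j) = (1*Y)*(-4*(Y - 4)) = Y*(-4*(-4 + Y)) = Y*(16 - 4*Y))
1/(m(168, -573) + 731910) = 1/(4*168*(4 - 1*168) + 731910) = 1/(4*168*(4 - 168) + 731910) = 1/(4*168*(-164) + 731910) = 1/(-110208 + 731910) = 1/621702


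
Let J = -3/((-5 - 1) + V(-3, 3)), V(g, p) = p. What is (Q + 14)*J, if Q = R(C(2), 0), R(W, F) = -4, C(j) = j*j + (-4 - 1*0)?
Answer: 10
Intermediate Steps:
C(j) = -4 + j² (C(j) = j² + (-4 + 0) = j² - 4 = -4 + j²)
Q = -4
J = 1 (J = -3/((-5 - 1) + 3) = -3/(-6 + 3) = -3/(-3) = -3*(-⅓) = 1)
(Q + 14)*J = (-4 + 14)*1 = 10*1 = 10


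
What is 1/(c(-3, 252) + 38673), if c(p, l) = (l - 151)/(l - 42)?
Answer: 210/8121431 ≈ 2.5858e-5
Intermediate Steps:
c(p, l) = (-151 + l)/(-42 + l)
1/(c(-3, 252) + 38673) = 1/((-151 + 252)/(-42 + 252) + 38673) = 1/(101/210 + 38673) = 1/(8121431/210) = 210/8121431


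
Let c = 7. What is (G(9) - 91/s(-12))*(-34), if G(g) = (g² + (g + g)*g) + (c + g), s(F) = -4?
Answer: -19159/2 ≈ -9579.5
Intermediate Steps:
G(g) = 7 + g + 3*g² (G(g) = (g² + (g + g)*g) + (7 + g) = (g² + (2*g)*g) + (7 + g) = (g² + 2*g²) + (7 + g) = 3*g² + (7 + g) = 7 + g + 3*g²)
(G(9) - 91/s(-12))*(-34) = ((7 + 9 + 3*9²) - 91/(-4))*(-34) = ((7 + 9 + 3*81) - 91*(-¼))*(-34) = ((7 + 9 + 243) + 91/4)*(-34) = (259 + 91/4)*(-34) = (1127/4)*(-34) = -19159/2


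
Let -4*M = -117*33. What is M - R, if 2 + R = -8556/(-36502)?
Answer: 70596007/73004 ≈ 967.02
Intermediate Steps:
R = -32224/18251 (R = -2 - 8556/(-36502) = -2 - 8556*(-1/36502) = -2 + 4278/18251 = -32224/18251 ≈ -1.7656)
M = 3861/4 (M = -(-117)*33/4 = -¼*(-3861) = 3861/4 ≈ 965.25)
M - R = 3861/4 - 1*(-32224/18251) = 3861/4 + 32224/18251 = 70596007/73004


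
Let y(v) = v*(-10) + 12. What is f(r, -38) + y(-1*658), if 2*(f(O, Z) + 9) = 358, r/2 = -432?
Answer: 6762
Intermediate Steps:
r = -864 (r = 2*(-432) = -864)
y(v) = 12 - 10*v (y(v) = -10*v + 12 = 12 - 10*v)
f(O, Z) = 170 (f(O, Z) = -9 + (½)*358 = -9 + 179 = 170)
f(r, -38) + y(-1*658) = 170 + (12 - (-10)*658) = 170 + (12 - 10*(-658)) = 170 + (12 + 6580) = 170 + 6592 = 6762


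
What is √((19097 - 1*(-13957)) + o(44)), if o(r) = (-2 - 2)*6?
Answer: 3*√3670 ≈ 181.74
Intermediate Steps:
o(r) = -24 (o(r) = -4*6 = -24)
√((19097 - 1*(-13957)) + o(44)) = √((19097 - 1*(-13957)) - 24) = √((19097 + 13957) - 24) = √(33054 - 24) = √33030 = 3*√3670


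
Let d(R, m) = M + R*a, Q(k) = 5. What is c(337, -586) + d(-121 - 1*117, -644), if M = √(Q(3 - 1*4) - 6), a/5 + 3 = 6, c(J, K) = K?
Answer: -4156 + I ≈ -4156.0 + 1.0*I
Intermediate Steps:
a = 15 (a = -15 + 5*6 = -15 + 30 = 15)
M = I (M = √(5 - 6) = √(-1) = I ≈ 1.0*I)
d(R, m) = I + 15*R (d(R, m) = I + R*15 = I + 15*R)
c(337, -586) + d(-121 - 1*117, -644) = -586 + (I + 15*(-121 - 1*117)) = -586 + (I + 15*(-121 - 117)) = -586 + (I + 15*(-238)) = -586 + (I - 3570) = -586 + (-3570 + I) = -4156 + I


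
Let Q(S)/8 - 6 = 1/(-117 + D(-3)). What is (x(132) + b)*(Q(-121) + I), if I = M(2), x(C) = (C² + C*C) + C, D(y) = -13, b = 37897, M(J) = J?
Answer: 236558742/65 ≈ 3.6394e+6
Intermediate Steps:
x(C) = C + 2*C² (x(C) = (C² + C²) + C = 2*C² + C = C + 2*C²)
I = 2
Q(S) = 3116/65 (Q(S) = 48 + 8/(-117 - 13) = 48 + 8/(-130) = 48 + 8*(-1/130) = 48 - 4/65 = 3116/65)
(x(132) + b)*(Q(-121) + I) = (132*(1 + 2*132) + 37897)*(3116/65 + 2) = (132*(1 + 264) + 37897)*(3246/65) = (132*265 + 37897)*(3246/65) = (34980 + 37897)*(3246/65) = 72877*(3246/65) = 236558742/65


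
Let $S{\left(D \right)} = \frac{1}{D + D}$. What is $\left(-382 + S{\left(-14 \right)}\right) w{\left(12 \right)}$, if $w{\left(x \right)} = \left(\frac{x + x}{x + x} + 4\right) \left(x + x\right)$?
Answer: $- \frac{320910}{7} \approx -45844.0$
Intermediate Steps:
$S{\left(D \right)} = \frac{1}{2 D}$
$w{\left(x \right)} = 10 x$ ($w{\left(x \right)} = \left(\frac{2 x}{2 x} + 4\right) 2 x = \left(2 x \frac{1}{2 x} + 4\right) 2 x = \left(1 + 4\right) 2 x = 5 \cdot 2 x = 10 x$)
$\left(-382 + S{\left(-14 \right)}\right) w{\left(12 \right)} = \left(-382 + \frac{1}{2 \left(-14\right)}\right) 10 \cdot 12 = \left(-382 + \frac{1}{2} \left(- \frac{1}{14}\right)\right) 120 = \left(-382 - \frac{1}{28}\right) 120 = \left(- \frac{10697}{28}\right) 120 = - \frac{320910}{7}$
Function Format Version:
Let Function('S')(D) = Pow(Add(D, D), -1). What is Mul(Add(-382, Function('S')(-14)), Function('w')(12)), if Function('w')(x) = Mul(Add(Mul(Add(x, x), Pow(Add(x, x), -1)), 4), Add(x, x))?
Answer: Rational(-320910, 7) ≈ -45844.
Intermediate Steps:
Function('S')(D) = Mul(Rational(1, 2), Pow(D, -1)) (Function('S')(D) = Pow(Mul(2, D), -1) = Mul(Rational(1, 2), Pow(D, -1)))
Function('w')(x) = Mul(10, x) (Function('w')(x) = Mul(Add(Mul(Mul(2, x), Pow(Mul(2, x), -1)), 4), Mul(2, x)) = Mul(Add(Mul(Mul(2, x), Mul(Rational(1, 2), Pow(x, -1))), 4), Mul(2, x)) = Mul(Add(1, 4), Mul(2, x)) = Mul(5, Mul(2, x)) = Mul(10, x))
Mul(Add(-382, Function('S')(-14)), Function('w')(12)) = Mul(Add(-382, Mul(Rational(1, 2), Pow(-14, -1))), Mul(10, 12)) = Mul(Add(-382, Mul(Rational(1, 2), Rational(-1, 14))), 120) = Mul(Add(-382, Rational(-1, 28)), 120) = Mul(Rational(-10697, 28), 120) = Rational(-320910, 7)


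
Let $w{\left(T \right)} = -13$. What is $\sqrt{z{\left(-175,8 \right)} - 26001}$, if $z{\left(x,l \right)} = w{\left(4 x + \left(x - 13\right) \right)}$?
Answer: $i \sqrt{26014} \approx 161.29 i$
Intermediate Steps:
$z{\left(x,l \right)} = -13$
$\sqrt{z{\left(-175,8 \right)} - 26001} = \sqrt{-13 - 26001} = \sqrt{-26014} = i \sqrt{26014}$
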